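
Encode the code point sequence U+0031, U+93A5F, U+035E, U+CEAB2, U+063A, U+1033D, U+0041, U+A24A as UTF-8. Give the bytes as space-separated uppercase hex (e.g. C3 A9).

31 F2 93 A9 9F CD 9E F3 8E AA B2 D8 BA F0 90 8C BD 41 EA 89 8A

U+0031: 1-byte form → 31.
U+93A5F: 4-byte form → F2 93 A9 9F.
U+035E: 2-byte form → CD 9E.
U+CEAB2: 4-byte form → F3 8E AA B2.
U+063A: 2-byte form → D8 BA.
U+1033D: 4-byte form → F0 90 8C BD.
U+0041: 1-byte form → 41.
U+A24A: 3-byte form → EA 89 8A.
Concatenated (21 bytes): 31 F2 93 A9 9F CD 9E F3 8E AA B2 D8 BA F0 90 8C BD 41 EA 89 8A.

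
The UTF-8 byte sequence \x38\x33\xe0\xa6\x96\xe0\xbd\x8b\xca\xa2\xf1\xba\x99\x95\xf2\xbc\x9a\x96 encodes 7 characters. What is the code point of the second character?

Offset 0: leading byte 0x38 = 00111000 → 1-byte char #1 = 38.
Offset 1: leading byte 0x33 = 00110011 → 1-byte char #2 = 33.
Leading byte 0x33 = 00110011 matches 0xxxxxxx → 1-byte sequence.
Byte 1: 0x33 = 00110011, payload 0110011 (7 bits).
Concatenate: 0110011 = 0x33 (7 bits → U+0033).

U+0033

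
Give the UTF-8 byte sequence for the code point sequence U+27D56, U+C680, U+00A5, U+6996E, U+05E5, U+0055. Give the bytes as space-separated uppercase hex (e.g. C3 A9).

U+27D56: 4-byte form → F0 A7 B5 96.
U+C680: 3-byte form → EC 9A 80.
U+00A5: 2-byte form → C2 A5.
U+6996E: 4-byte form → F1 A9 A5 AE.
U+05E5: 2-byte form → D7 A5.
U+0055: 1-byte form → 55.
Concatenated (16 bytes): F0 A7 B5 96 EC 9A 80 C2 A5 F1 A9 A5 AE D7 A5 55.

F0 A7 B5 96 EC 9A 80 C2 A5 F1 A9 A5 AE D7 A5 55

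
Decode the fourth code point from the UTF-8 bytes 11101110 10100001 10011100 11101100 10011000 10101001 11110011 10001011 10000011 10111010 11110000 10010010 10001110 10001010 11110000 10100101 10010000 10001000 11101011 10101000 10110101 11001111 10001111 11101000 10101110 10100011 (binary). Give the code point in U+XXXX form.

U+1238A

Offset 0: leading byte 0xEE = 11101110 → 3-byte char #1 = EE A1 9C.
Offset 3: leading byte 0xEC = 11101100 → 3-byte char #2 = EC 98 A9.
Offset 6: leading byte 0xF3 = 11110011 → 4-byte char #3 = F3 8B 83 BA.
Offset 10: leading byte 0xF0 = 11110000 → 4-byte char #4 = F0 92 8E 8A.
Leading byte 0xF0 = 11110000 matches 11110xxx → 4-byte sequence.
Byte 1: 0xF0 = 11110000, payload 000 (3 bits).
Byte 2: 0x92 = 10010010 (10xxxxxx ✓), payload 010010.
Byte 3: 0x8E = 10001110 (10xxxxxx ✓), payload 001110.
Byte 4: 0x8A = 10001010 (10xxxxxx ✓), payload 001010.
Concatenate: 000010010001110001010 = 0x1238A (21 bits → U+1238A).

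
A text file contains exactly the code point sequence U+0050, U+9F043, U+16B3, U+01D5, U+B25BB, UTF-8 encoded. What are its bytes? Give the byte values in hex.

50 F2 9F 81 83 E1 9A B3 C7 95 F2 B2 96 BB

U+0050: 1-byte form → 50.
U+9F043: 4-byte form → F2 9F 81 83.
U+16B3: 3-byte form → E1 9A B3.
U+01D5: 2-byte form → C7 95.
U+B25BB: 4-byte form → F2 B2 96 BB.
Concatenated (14 bytes): 50 F2 9F 81 83 E1 9A B3 C7 95 F2 B2 96 BB.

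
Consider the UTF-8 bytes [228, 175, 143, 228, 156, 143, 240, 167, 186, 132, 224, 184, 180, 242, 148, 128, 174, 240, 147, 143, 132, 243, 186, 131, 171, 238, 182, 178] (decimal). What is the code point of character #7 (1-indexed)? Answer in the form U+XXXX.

Offset 0: leading byte 0xE4 = 11100100 → 3-byte char #1 = E4 AF 8F.
Offset 3: leading byte 0xE4 = 11100100 → 3-byte char #2 = E4 9C 8F.
Offset 6: leading byte 0xF0 = 11110000 → 4-byte char #3 = F0 A7 BA 84.
Offset 10: leading byte 0xE0 = 11100000 → 3-byte char #4 = E0 B8 B4.
Offset 13: leading byte 0xF2 = 11110010 → 4-byte char #5 = F2 94 80 AE.
Offset 17: leading byte 0xF0 = 11110000 → 4-byte char #6 = F0 93 8F 84.
Offset 21: leading byte 0xF3 = 11110011 → 4-byte char #7 = F3 BA 83 AB.
Leading byte 0xF3 = 11110011 matches 11110xxx → 4-byte sequence.
Byte 1: 0xF3 = 11110011, payload 011 (3 bits).
Byte 2: 0xBA = 10111010 (10xxxxxx ✓), payload 111010.
Byte 3: 0x83 = 10000011 (10xxxxxx ✓), payload 000011.
Byte 4: 0xAB = 10101011 (10xxxxxx ✓), payload 101011.
Concatenate: 011111010000011101011 = 0xFA0EB (21 bits → U+FA0EB).

U+FA0EB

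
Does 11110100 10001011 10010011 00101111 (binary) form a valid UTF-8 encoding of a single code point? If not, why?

invalid (non-continuation byte where continuation expected)

Leading byte 0xF4 = 11110100 → 4-byte form.
Byte 4 is 0x2F = 00101111, which is not 10xxxxxx — expected a continuation byte.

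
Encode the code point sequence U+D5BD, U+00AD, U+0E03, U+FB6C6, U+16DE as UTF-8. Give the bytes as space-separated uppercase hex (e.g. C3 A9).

ED 96 BD C2 AD E0 B8 83 F3 BB 9B 86 E1 9B 9E

U+D5BD: 3-byte form → ED 96 BD.
U+00AD: 2-byte form → C2 AD.
U+0E03: 3-byte form → E0 B8 83.
U+FB6C6: 4-byte form → F3 BB 9B 86.
U+16DE: 3-byte form → E1 9B 9E.
Concatenated (15 bytes): ED 96 BD C2 AD E0 B8 83 F3 BB 9B 86 E1 9B 9E.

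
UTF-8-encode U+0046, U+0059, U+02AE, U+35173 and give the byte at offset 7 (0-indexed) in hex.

U+0046 → 1-byte form 46 at offsets 0–0.
U+0059 → 1-byte form 59 at offsets 1–1.
U+02AE → 2-byte form CA AE at offsets 2–3.
U+35173 → 4-byte form F0 B5 85 B3 at offsets 4–7.
Offset 7 falls in char 4's range; it's byte 4 of F0 B5 85 B3 = 0xB3.

0xB3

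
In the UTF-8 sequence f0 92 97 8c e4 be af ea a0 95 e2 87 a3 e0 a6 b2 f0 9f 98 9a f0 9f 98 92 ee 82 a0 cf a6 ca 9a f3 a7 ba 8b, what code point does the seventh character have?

U+1F612

Offset 0: leading byte 0xF0 = 11110000 → 4-byte char #1 = F0 92 97 8C.
Offset 4: leading byte 0xE4 = 11100100 → 3-byte char #2 = E4 BE AF.
Offset 7: leading byte 0xEA = 11101010 → 3-byte char #3 = EA A0 95.
Offset 10: leading byte 0xE2 = 11100010 → 3-byte char #4 = E2 87 A3.
Offset 13: leading byte 0xE0 = 11100000 → 3-byte char #5 = E0 A6 B2.
Offset 16: leading byte 0xF0 = 11110000 → 4-byte char #6 = F0 9F 98 9A.
Offset 20: leading byte 0xF0 = 11110000 → 4-byte char #7 = F0 9F 98 92.
Leading byte 0xF0 = 11110000 matches 11110xxx → 4-byte sequence.
Byte 1: 0xF0 = 11110000, payload 000 (3 bits).
Byte 2: 0x9F = 10011111 (10xxxxxx ✓), payload 011111.
Byte 3: 0x98 = 10011000 (10xxxxxx ✓), payload 011000.
Byte 4: 0x92 = 10010010 (10xxxxxx ✓), payload 010010.
Concatenate: 000011111011000010010 = 0x1F612 (21 bits → U+1F612).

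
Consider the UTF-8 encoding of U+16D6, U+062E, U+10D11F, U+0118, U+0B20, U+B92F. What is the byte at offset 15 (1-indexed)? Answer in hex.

0xEB

1-indexed offset 15 is 0-indexed offset 14.
U+16D6 → 3-byte form E1 9B 96 at offsets 0–2.
U+062E → 2-byte form D8 AE at offsets 3–4.
U+10D11F → 4-byte form F4 8D 84 9F at offsets 5–8.
U+0118 → 2-byte form C4 98 at offsets 9–10.
U+0B20 → 3-byte form E0 AC A0 at offsets 11–13.
U+B92F → 3-byte form EB A4 AF at offsets 14–16.
Offset 14 falls in char 6's range; it's byte 1 of EB A4 AF = 0xEB.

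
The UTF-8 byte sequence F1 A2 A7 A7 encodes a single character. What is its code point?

Leading byte 0xF1 = 11110001 matches 11110xxx → 4-byte sequence.
Byte 1: 0xF1 = 11110001, payload 001 (3 bits).
Byte 2: 0xA2 = 10100010 (10xxxxxx ✓), payload 100010.
Byte 3: 0xA7 = 10100111 (10xxxxxx ✓), payload 100111.
Byte 4: 0xA7 = 10100111 (10xxxxxx ✓), payload 100111.
Concatenate: 001100010100111100111 = 0x629E7 (21 bits → U+629E7).

U+629E7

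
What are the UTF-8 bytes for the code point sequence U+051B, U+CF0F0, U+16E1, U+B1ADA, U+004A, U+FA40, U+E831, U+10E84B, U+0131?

D4 9B F3 8F 83 B0 E1 9B A1 F2 B1 AB 9A 4A EF A9 80 EE A0 B1 F4 8E A1 8B C4 B1

U+051B: 2-byte form → D4 9B.
U+CF0F0: 4-byte form → F3 8F 83 B0.
U+16E1: 3-byte form → E1 9B A1.
U+B1ADA: 4-byte form → F2 B1 AB 9A.
U+004A: 1-byte form → 4A.
U+FA40: 3-byte form → EF A9 80.
U+E831: 3-byte form → EE A0 B1.
U+10E84B: 4-byte form → F4 8E A1 8B.
U+0131: 2-byte form → C4 B1.
Concatenated (26 bytes): D4 9B F3 8F 83 B0 E1 9B A1 F2 B1 AB 9A 4A EF A9 80 EE A0 B1 F4 8E A1 8B C4 B1.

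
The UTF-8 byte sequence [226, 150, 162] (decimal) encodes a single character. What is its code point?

U+25A2

Leading byte 0xE2 = 11100010 matches 1110xxxx → 3-byte sequence.
Byte 1: 0xE2 = 11100010, payload 0010 (4 bits).
Byte 2: 0x96 = 10010110 (10xxxxxx ✓), payload 010110.
Byte 3: 0xA2 = 10100010 (10xxxxxx ✓), payload 100010.
Concatenate: 0010010110100010 = 0x25A2 (16 bits → U+25A2).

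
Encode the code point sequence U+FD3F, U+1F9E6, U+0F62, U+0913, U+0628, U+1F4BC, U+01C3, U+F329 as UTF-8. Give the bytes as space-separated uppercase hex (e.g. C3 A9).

U+FD3F: 3-byte form → EF B4 BF.
U+1F9E6: 4-byte form → F0 9F A7 A6.
U+0F62: 3-byte form → E0 BD A2.
U+0913: 3-byte form → E0 A4 93.
U+0628: 2-byte form → D8 A8.
U+1F4BC: 4-byte form → F0 9F 92 BC.
U+01C3: 2-byte form → C7 83.
U+F329: 3-byte form → EF 8C A9.
Concatenated (24 bytes): EF B4 BF F0 9F A7 A6 E0 BD A2 E0 A4 93 D8 A8 F0 9F 92 BC C7 83 EF 8C A9.

EF B4 BF F0 9F A7 A6 E0 BD A2 E0 A4 93 D8 A8 F0 9F 92 BC C7 83 EF 8C A9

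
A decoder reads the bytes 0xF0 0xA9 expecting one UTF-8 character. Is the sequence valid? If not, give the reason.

Leading byte 0xF0 = 11110000 → 4-byte form, but only 2 bytes are present.

invalid (sequence truncated)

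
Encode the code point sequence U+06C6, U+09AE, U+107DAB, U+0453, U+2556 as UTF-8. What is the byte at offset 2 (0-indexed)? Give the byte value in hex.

0xE0

U+06C6 → 2-byte form DB 86 at offsets 0–1.
U+09AE → 3-byte form E0 A6 AE at offsets 2–4.
Offset 2 falls in char 2's range; it's byte 1 of E0 A6 AE = 0xE0.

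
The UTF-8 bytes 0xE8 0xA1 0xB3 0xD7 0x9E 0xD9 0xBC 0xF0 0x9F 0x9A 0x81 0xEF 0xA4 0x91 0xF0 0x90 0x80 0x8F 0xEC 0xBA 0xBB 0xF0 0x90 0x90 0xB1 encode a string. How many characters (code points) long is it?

8

Byte at offset 0: 0xE8 = 11101000 → 3-byte char (#1). Advance 3.
Byte at offset 3: 0xD7 = 11010111 → 2-byte char (#2). Advance 2.
Byte at offset 5: 0xD9 = 11011001 → 2-byte char (#3). Advance 2.
Byte at offset 7: 0xF0 = 11110000 → 4-byte char (#4). Advance 4.
Byte at offset 11: 0xEF = 11101111 → 3-byte char (#5). Advance 3.
Byte at offset 14: 0xF0 = 11110000 → 4-byte char (#6). Advance 4.
Byte at offset 18: 0xEC = 11101100 → 3-byte char (#7). Advance 3.
Byte at offset 21: 0xF0 = 11110000 → 4-byte char (#8). Advance 4.
Reached end at offset 25 after 8 code points.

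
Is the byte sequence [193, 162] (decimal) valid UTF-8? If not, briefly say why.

Leading byte 0xC1 = 11000001 → 2-byte form.
Continuation bytes all match 10xxxxxx. Payload decodes to 0x62.
But 0x62 < 0x80, the minimum for a 2-byte sequence — this is an overlong encoding.

invalid (overlong encoding)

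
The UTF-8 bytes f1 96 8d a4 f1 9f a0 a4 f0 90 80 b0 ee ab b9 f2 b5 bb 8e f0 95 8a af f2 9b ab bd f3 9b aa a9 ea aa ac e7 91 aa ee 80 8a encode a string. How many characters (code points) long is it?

Byte at offset 0: 0xF1 = 11110001 → 4-byte char (#1). Advance 4.
Byte at offset 4: 0xF1 = 11110001 → 4-byte char (#2). Advance 4.
Byte at offset 8: 0xF0 = 11110000 → 4-byte char (#3). Advance 4.
Byte at offset 12: 0xEE = 11101110 → 3-byte char (#4). Advance 3.
Byte at offset 15: 0xF2 = 11110010 → 4-byte char (#5). Advance 4.
Byte at offset 19: 0xF0 = 11110000 → 4-byte char (#6). Advance 4.
Byte at offset 23: 0xF2 = 11110010 → 4-byte char (#7). Advance 4.
Byte at offset 27: 0xF3 = 11110011 → 4-byte char (#8). Advance 4.
Byte at offset 31: 0xEA = 11101010 → 3-byte char (#9). Advance 3.
Byte at offset 34: 0xE7 = 11100111 → 3-byte char (#10). Advance 3.
Byte at offset 37: 0xEE = 11101110 → 3-byte char (#11). Advance 3.
Reached end at offset 40 after 11 code points.

11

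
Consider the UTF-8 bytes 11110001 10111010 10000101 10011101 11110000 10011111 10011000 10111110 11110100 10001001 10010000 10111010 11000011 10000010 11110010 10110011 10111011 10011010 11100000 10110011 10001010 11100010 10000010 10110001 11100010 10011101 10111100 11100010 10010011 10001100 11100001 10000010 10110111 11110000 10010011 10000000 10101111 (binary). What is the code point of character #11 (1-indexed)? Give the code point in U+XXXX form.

Offset 0: leading byte 0xF1 = 11110001 → 4-byte char #1 = F1 BA 85 9D.
Offset 4: leading byte 0xF0 = 11110000 → 4-byte char #2 = F0 9F 98 BE.
Offset 8: leading byte 0xF4 = 11110100 → 4-byte char #3 = F4 89 90 BA.
Offset 12: leading byte 0xC3 = 11000011 → 2-byte char #4 = C3 82.
Offset 14: leading byte 0xF2 = 11110010 → 4-byte char #5 = F2 B3 BB 9A.
Offset 18: leading byte 0xE0 = 11100000 → 3-byte char #6 = E0 B3 8A.
Offset 21: leading byte 0xE2 = 11100010 → 3-byte char #7 = E2 82 B1.
Offset 24: leading byte 0xE2 = 11100010 → 3-byte char #8 = E2 9D BC.
Offset 27: leading byte 0xE2 = 11100010 → 3-byte char #9 = E2 93 8C.
Offset 30: leading byte 0xE1 = 11100001 → 3-byte char #10 = E1 82 B7.
Offset 33: leading byte 0xF0 = 11110000 → 4-byte char #11 = F0 93 80 AF.
Leading byte 0xF0 = 11110000 matches 11110xxx → 4-byte sequence.
Byte 1: 0xF0 = 11110000, payload 000 (3 bits).
Byte 2: 0x93 = 10010011 (10xxxxxx ✓), payload 010011.
Byte 3: 0x80 = 10000000 (10xxxxxx ✓), payload 000000.
Byte 4: 0xAF = 10101111 (10xxxxxx ✓), payload 101111.
Concatenate: 000010011000000101111 = 0x1302F (21 bits → U+1302F).

U+1302F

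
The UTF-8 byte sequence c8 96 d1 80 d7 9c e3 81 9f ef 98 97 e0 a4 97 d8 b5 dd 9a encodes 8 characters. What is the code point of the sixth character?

U+0917

Offset 0: leading byte 0xC8 = 11001000 → 2-byte char #1 = C8 96.
Offset 2: leading byte 0xD1 = 11010001 → 2-byte char #2 = D1 80.
Offset 4: leading byte 0xD7 = 11010111 → 2-byte char #3 = D7 9C.
Offset 6: leading byte 0xE3 = 11100011 → 3-byte char #4 = E3 81 9F.
Offset 9: leading byte 0xEF = 11101111 → 3-byte char #5 = EF 98 97.
Offset 12: leading byte 0xE0 = 11100000 → 3-byte char #6 = E0 A4 97.
Leading byte 0xE0 = 11100000 matches 1110xxxx → 3-byte sequence.
Byte 1: 0xE0 = 11100000, payload 0000 (4 bits).
Byte 2: 0xA4 = 10100100 (10xxxxxx ✓), payload 100100.
Byte 3: 0x97 = 10010111 (10xxxxxx ✓), payload 010111.
Concatenate: 0000100100010111 = 0x917 (16 bits → U+0917).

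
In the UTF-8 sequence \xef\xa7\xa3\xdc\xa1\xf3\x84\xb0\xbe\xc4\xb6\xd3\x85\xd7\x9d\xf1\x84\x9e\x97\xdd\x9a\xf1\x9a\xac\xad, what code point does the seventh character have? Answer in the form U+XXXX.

Offset 0: leading byte 0xEF = 11101111 → 3-byte char #1 = EF A7 A3.
Offset 3: leading byte 0xDC = 11011100 → 2-byte char #2 = DC A1.
Offset 5: leading byte 0xF3 = 11110011 → 4-byte char #3 = F3 84 B0 BE.
Offset 9: leading byte 0xC4 = 11000100 → 2-byte char #4 = C4 B6.
Offset 11: leading byte 0xD3 = 11010011 → 2-byte char #5 = D3 85.
Offset 13: leading byte 0xD7 = 11010111 → 2-byte char #6 = D7 9D.
Offset 15: leading byte 0xF1 = 11110001 → 4-byte char #7 = F1 84 9E 97.
Leading byte 0xF1 = 11110001 matches 11110xxx → 4-byte sequence.
Byte 1: 0xF1 = 11110001, payload 001 (3 bits).
Byte 2: 0x84 = 10000100 (10xxxxxx ✓), payload 000100.
Byte 3: 0x9E = 10011110 (10xxxxxx ✓), payload 011110.
Byte 4: 0x97 = 10010111 (10xxxxxx ✓), payload 010111.
Concatenate: 001000100011110010111 = 0x44797 (21 bits → U+44797).

U+44797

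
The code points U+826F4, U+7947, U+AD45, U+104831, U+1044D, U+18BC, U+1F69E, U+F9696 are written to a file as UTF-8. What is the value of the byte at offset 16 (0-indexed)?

0x91

U+826F4 → 4-byte form F2 82 9B B4 at offsets 0–3.
U+7947 → 3-byte form E7 A5 87 at offsets 4–6.
U+AD45 → 3-byte form EA B5 85 at offsets 7–9.
U+104831 → 4-byte form F4 84 A0 B1 at offsets 10–13.
U+1044D → 4-byte form F0 90 91 8D at offsets 14–17.
Offset 16 falls in char 5's range; it's byte 3 of F0 90 91 8D = 0x91.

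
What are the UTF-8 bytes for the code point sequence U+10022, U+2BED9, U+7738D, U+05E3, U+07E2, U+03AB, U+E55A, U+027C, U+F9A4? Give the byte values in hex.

U+10022: 4-byte form → F0 90 80 A2.
U+2BED9: 4-byte form → F0 AB BB 99.
U+7738D: 4-byte form → F1 B7 8E 8D.
U+05E3: 2-byte form → D7 A3.
U+07E2: 2-byte form → DF A2.
U+03AB: 2-byte form → CE AB.
U+E55A: 3-byte form → EE 95 9A.
U+027C: 2-byte form → C9 BC.
U+F9A4: 3-byte form → EF A6 A4.
Concatenated (26 bytes): F0 90 80 A2 F0 AB BB 99 F1 B7 8E 8D D7 A3 DF A2 CE AB EE 95 9A C9 BC EF A6 A4.

F0 90 80 A2 F0 AB BB 99 F1 B7 8E 8D D7 A3 DF A2 CE AB EE 95 9A C9 BC EF A6 A4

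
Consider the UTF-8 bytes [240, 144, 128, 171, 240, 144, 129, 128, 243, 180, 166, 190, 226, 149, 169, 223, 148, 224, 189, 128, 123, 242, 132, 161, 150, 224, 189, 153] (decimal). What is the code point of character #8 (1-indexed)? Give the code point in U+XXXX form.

U+84856

Offset 0: leading byte 0xF0 = 11110000 → 4-byte char #1 = F0 90 80 AB.
Offset 4: leading byte 0xF0 = 11110000 → 4-byte char #2 = F0 90 81 80.
Offset 8: leading byte 0xF3 = 11110011 → 4-byte char #3 = F3 B4 A6 BE.
Offset 12: leading byte 0xE2 = 11100010 → 3-byte char #4 = E2 95 A9.
Offset 15: leading byte 0xDF = 11011111 → 2-byte char #5 = DF 94.
Offset 17: leading byte 0xE0 = 11100000 → 3-byte char #6 = E0 BD 80.
Offset 20: leading byte 0x7B = 01111011 → 1-byte char #7 = 7B.
Offset 21: leading byte 0xF2 = 11110010 → 4-byte char #8 = F2 84 A1 96.
Leading byte 0xF2 = 11110010 matches 11110xxx → 4-byte sequence.
Byte 1: 0xF2 = 11110010, payload 010 (3 bits).
Byte 2: 0x84 = 10000100 (10xxxxxx ✓), payload 000100.
Byte 3: 0xA1 = 10100001 (10xxxxxx ✓), payload 100001.
Byte 4: 0x96 = 10010110 (10xxxxxx ✓), payload 010110.
Concatenate: 010000100100001010110 = 0x84856 (21 bits → U+84856).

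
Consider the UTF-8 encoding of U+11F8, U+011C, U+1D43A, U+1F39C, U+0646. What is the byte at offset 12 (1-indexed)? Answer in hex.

0x8E

1-indexed offset 12 is 0-indexed offset 11.
U+11F8 → 3-byte form E1 87 B8 at offsets 0–2.
U+011C → 2-byte form C4 9C at offsets 3–4.
U+1D43A → 4-byte form F0 9D 90 BA at offsets 5–8.
U+1F39C → 4-byte form F0 9F 8E 9C at offsets 9–12.
Offset 11 falls in char 4's range; it's byte 3 of F0 9F 8E 9C = 0x8E.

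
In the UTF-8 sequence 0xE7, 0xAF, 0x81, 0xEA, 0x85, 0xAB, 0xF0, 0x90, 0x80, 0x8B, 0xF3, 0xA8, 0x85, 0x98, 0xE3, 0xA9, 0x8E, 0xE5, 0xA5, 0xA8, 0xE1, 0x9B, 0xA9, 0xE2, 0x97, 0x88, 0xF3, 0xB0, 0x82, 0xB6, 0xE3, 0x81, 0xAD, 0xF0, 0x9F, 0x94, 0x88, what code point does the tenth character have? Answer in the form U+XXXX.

Offset 0: leading byte 0xE7 = 11100111 → 3-byte char #1 = E7 AF 81.
Offset 3: leading byte 0xEA = 11101010 → 3-byte char #2 = EA 85 AB.
Offset 6: leading byte 0xF0 = 11110000 → 4-byte char #3 = F0 90 80 8B.
Offset 10: leading byte 0xF3 = 11110011 → 4-byte char #4 = F3 A8 85 98.
Offset 14: leading byte 0xE3 = 11100011 → 3-byte char #5 = E3 A9 8E.
Offset 17: leading byte 0xE5 = 11100101 → 3-byte char #6 = E5 A5 A8.
Offset 20: leading byte 0xE1 = 11100001 → 3-byte char #7 = E1 9B A9.
Offset 23: leading byte 0xE2 = 11100010 → 3-byte char #8 = E2 97 88.
Offset 26: leading byte 0xF3 = 11110011 → 4-byte char #9 = F3 B0 82 B6.
Offset 30: leading byte 0xE3 = 11100011 → 3-byte char #10 = E3 81 AD.
Leading byte 0xE3 = 11100011 matches 1110xxxx → 3-byte sequence.
Byte 1: 0xE3 = 11100011, payload 0011 (4 bits).
Byte 2: 0x81 = 10000001 (10xxxxxx ✓), payload 000001.
Byte 3: 0xAD = 10101101 (10xxxxxx ✓), payload 101101.
Concatenate: 0011000001101101 = 0x306D (16 bits → U+306D).

U+306D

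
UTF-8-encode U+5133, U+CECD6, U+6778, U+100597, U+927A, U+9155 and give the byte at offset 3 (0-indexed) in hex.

0xF3

U+5133 → 3-byte form E5 84 B3 at offsets 0–2.
U+CECD6 → 4-byte form F3 8E B3 96 at offsets 3–6.
Offset 3 falls in char 2's range; it's byte 1 of F3 8E B3 96 = 0xF3.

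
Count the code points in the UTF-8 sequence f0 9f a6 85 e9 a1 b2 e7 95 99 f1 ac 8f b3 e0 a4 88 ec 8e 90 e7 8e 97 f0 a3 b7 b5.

Byte at offset 0: 0xF0 = 11110000 → 4-byte char (#1). Advance 4.
Byte at offset 4: 0xE9 = 11101001 → 3-byte char (#2). Advance 3.
Byte at offset 7: 0xE7 = 11100111 → 3-byte char (#3). Advance 3.
Byte at offset 10: 0xF1 = 11110001 → 4-byte char (#4). Advance 4.
Byte at offset 14: 0xE0 = 11100000 → 3-byte char (#5). Advance 3.
Byte at offset 17: 0xEC = 11101100 → 3-byte char (#6). Advance 3.
Byte at offset 20: 0xE7 = 11100111 → 3-byte char (#7). Advance 3.
Byte at offset 23: 0xF0 = 11110000 → 4-byte char (#8). Advance 4.
Reached end at offset 27 after 8 code points.

8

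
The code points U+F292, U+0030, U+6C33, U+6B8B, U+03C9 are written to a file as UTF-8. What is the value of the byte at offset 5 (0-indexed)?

0xB0

U+F292 → 3-byte form EF 8A 92 at offsets 0–2.
U+0030 → 1-byte form 30 at offsets 3–3.
U+6C33 → 3-byte form E6 B0 B3 at offsets 4–6.
Offset 5 falls in char 3's range; it's byte 2 of E6 B0 B3 = 0xB0.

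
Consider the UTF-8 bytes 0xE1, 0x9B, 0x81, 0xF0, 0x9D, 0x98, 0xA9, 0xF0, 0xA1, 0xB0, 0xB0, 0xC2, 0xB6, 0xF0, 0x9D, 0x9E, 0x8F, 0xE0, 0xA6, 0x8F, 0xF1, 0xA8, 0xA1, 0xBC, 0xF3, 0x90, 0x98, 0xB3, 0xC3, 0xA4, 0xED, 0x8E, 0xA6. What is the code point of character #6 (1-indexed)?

Offset 0: leading byte 0xE1 = 11100001 → 3-byte char #1 = E1 9B 81.
Offset 3: leading byte 0xF0 = 11110000 → 4-byte char #2 = F0 9D 98 A9.
Offset 7: leading byte 0xF0 = 11110000 → 4-byte char #3 = F0 A1 B0 B0.
Offset 11: leading byte 0xC2 = 11000010 → 2-byte char #4 = C2 B6.
Offset 13: leading byte 0xF0 = 11110000 → 4-byte char #5 = F0 9D 9E 8F.
Offset 17: leading byte 0xE0 = 11100000 → 3-byte char #6 = E0 A6 8F.
Leading byte 0xE0 = 11100000 matches 1110xxxx → 3-byte sequence.
Byte 1: 0xE0 = 11100000, payload 0000 (4 bits).
Byte 2: 0xA6 = 10100110 (10xxxxxx ✓), payload 100110.
Byte 3: 0x8F = 10001111 (10xxxxxx ✓), payload 001111.
Concatenate: 0000100110001111 = 0x98F (16 bits → U+098F).

U+098F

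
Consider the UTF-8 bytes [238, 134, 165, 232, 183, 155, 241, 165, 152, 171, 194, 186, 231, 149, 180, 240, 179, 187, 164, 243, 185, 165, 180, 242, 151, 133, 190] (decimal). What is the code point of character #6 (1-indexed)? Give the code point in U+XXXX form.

U+33EE4

Offset 0: leading byte 0xEE = 11101110 → 3-byte char #1 = EE 86 A5.
Offset 3: leading byte 0xE8 = 11101000 → 3-byte char #2 = E8 B7 9B.
Offset 6: leading byte 0xF1 = 11110001 → 4-byte char #3 = F1 A5 98 AB.
Offset 10: leading byte 0xC2 = 11000010 → 2-byte char #4 = C2 BA.
Offset 12: leading byte 0xE7 = 11100111 → 3-byte char #5 = E7 95 B4.
Offset 15: leading byte 0xF0 = 11110000 → 4-byte char #6 = F0 B3 BB A4.
Leading byte 0xF0 = 11110000 matches 11110xxx → 4-byte sequence.
Byte 1: 0xF0 = 11110000, payload 000 (3 bits).
Byte 2: 0xB3 = 10110011 (10xxxxxx ✓), payload 110011.
Byte 3: 0xBB = 10111011 (10xxxxxx ✓), payload 111011.
Byte 4: 0xA4 = 10100100 (10xxxxxx ✓), payload 100100.
Concatenate: 000110011111011100100 = 0x33EE4 (21 bits → U+33EE4).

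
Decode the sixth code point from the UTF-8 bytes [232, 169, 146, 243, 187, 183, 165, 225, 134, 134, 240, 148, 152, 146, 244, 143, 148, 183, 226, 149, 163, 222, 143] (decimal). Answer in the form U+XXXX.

Offset 0: leading byte 0xE8 = 11101000 → 3-byte char #1 = E8 A9 92.
Offset 3: leading byte 0xF3 = 11110011 → 4-byte char #2 = F3 BB B7 A5.
Offset 7: leading byte 0xE1 = 11100001 → 3-byte char #3 = E1 86 86.
Offset 10: leading byte 0xF0 = 11110000 → 4-byte char #4 = F0 94 98 92.
Offset 14: leading byte 0xF4 = 11110100 → 4-byte char #5 = F4 8F 94 B7.
Offset 18: leading byte 0xE2 = 11100010 → 3-byte char #6 = E2 95 A3.
Leading byte 0xE2 = 11100010 matches 1110xxxx → 3-byte sequence.
Byte 1: 0xE2 = 11100010, payload 0010 (4 bits).
Byte 2: 0x95 = 10010101 (10xxxxxx ✓), payload 010101.
Byte 3: 0xA3 = 10100011 (10xxxxxx ✓), payload 100011.
Concatenate: 0010010101100011 = 0x2563 (16 bits → U+2563).

U+2563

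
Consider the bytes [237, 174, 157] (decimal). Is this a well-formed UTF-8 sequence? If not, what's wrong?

invalid (encodes a surrogate (U+D800–U+DFFF))

Structurally a 3-byte sequence; payload = 0xDB9D.
But 0xDB9D is in U+D800–U+DFFF, the surrogate range. Surrogates are not Unicode scalar values and are forbidden in UTF-8.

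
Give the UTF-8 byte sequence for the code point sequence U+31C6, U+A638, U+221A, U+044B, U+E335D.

E3 87 86 EA 98 B8 E2 88 9A D1 8B F3 A3 8D 9D

U+31C6: 3-byte form → E3 87 86.
U+A638: 3-byte form → EA 98 B8.
U+221A: 3-byte form → E2 88 9A.
U+044B: 2-byte form → D1 8B.
U+E335D: 4-byte form → F3 A3 8D 9D.
Concatenated (15 bytes): E3 87 86 EA 98 B8 E2 88 9A D1 8B F3 A3 8D 9D.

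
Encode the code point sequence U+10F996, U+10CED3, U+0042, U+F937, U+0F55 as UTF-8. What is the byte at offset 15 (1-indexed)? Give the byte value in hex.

0x95

1-indexed offset 15 is 0-indexed offset 14.
U+10F996 → 4-byte form F4 8F A6 96 at offsets 0–3.
U+10CED3 → 4-byte form F4 8C BB 93 at offsets 4–7.
U+0042 → 1-byte form 42 at offsets 8–8.
U+F937 → 3-byte form EF A4 B7 at offsets 9–11.
U+0F55 → 3-byte form E0 BD 95 at offsets 12–14.
Offset 14 falls in char 5's range; it's byte 3 of E0 BD 95 = 0x95.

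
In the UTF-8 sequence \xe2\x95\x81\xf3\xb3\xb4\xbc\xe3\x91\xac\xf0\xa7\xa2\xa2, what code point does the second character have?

Offset 0: leading byte 0xE2 = 11100010 → 3-byte char #1 = E2 95 81.
Offset 3: leading byte 0xF3 = 11110011 → 4-byte char #2 = F3 B3 B4 BC.
Leading byte 0xF3 = 11110011 matches 11110xxx → 4-byte sequence.
Byte 1: 0xF3 = 11110011, payload 011 (3 bits).
Byte 2: 0xB3 = 10110011 (10xxxxxx ✓), payload 110011.
Byte 3: 0xB4 = 10110100 (10xxxxxx ✓), payload 110100.
Byte 4: 0xBC = 10111100 (10xxxxxx ✓), payload 111100.
Concatenate: 011110011110100111100 = 0xF3D3C (21 bits → U+F3D3C).

U+F3D3C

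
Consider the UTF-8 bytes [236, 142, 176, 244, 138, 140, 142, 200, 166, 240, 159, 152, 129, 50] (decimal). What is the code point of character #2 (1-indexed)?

Offset 0: leading byte 0xEC = 11101100 → 3-byte char #1 = EC 8E B0.
Offset 3: leading byte 0xF4 = 11110100 → 4-byte char #2 = F4 8A 8C 8E.
Leading byte 0xF4 = 11110100 matches 11110xxx → 4-byte sequence.
Byte 1: 0xF4 = 11110100, payload 100 (3 bits).
Byte 2: 0x8A = 10001010 (10xxxxxx ✓), payload 001010.
Byte 3: 0x8C = 10001100 (10xxxxxx ✓), payload 001100.
Byte 4: 0x8E = 10001110 (10xxxxxx ✓), payload 001110.
Concatenate: 100001010001100001110 = 0x10A30E (21 bits → U+10A30E).

U+10A30E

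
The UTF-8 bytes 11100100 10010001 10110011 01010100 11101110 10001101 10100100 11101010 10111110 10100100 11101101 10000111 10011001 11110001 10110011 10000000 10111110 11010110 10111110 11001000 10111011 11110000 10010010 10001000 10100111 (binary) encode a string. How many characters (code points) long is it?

Byte at offset 0: 0xE4 = 11100100 → 3-byte char (#1). Advance 3.
Byte at offset 3: 0x54 = 01010100 → 1-byte char (#2). Advance 1.
Byte at offset 4: 0xEE = 11101110 → 3-byte char (#3). Advance 3.
Byte at offset 7: 0xEA = 11101010 → 3-byte char (#4). Advance 3.
Byte at offset 10: 0xED = 11101101 → 3-byte char (#5). Advance 3.
Byte at offset 13: 0xF1 = 11110001 → 4-byte char (#6). Advance 4.
Byte at offset 17: 0xD6 = 11010110 → 2-byte char (#7). Advance 2.
Byte at offset 19: 0xC8 = 11001000 → 2-byte char (#8). Advance 2.
Byte at offset 21: 0xF0 = 11110000 → 4-byte char (#9). Advance 4.
Reached end at offset 25 after 9 code points.

9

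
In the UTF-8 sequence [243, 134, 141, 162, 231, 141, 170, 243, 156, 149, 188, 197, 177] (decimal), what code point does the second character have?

Offset 0: leading byte 0xF3 = 11110011 → 4-byte char #1 = F3 86 8D A2.
Offset 4: leading byte 0xE7 = 11100111 → 3-byte char #2 = E7 8D AA.
Leading byte 0xE7 = 11100111 matches 1110xxxx → 3-byte sequence.
Byte 1: 0xE7 = 11100111, payload 0111 (4 bits).
Byte 2: 0x8D = 10001101 (10xxxxxx ✓), payload 001101.
Byte 3: 0xAA = 10101010 (10xxxxxx ✓), payload 101010.
Concatenate: 0111001101101010 = 0x736A (16 bits → U+736A).

U+736A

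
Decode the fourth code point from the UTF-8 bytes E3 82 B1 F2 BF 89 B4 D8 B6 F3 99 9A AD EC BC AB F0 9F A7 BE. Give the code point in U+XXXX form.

U+D96AD

Offset 0: leading byte 0xE3 = 11100011 → 3-byte char #1 = E3 82 B1.
Offset 3: leading byte 0xF2 = 11110010 → 4-byte char #2 = F2 BF 89 B4.
Offset 7: leading byte 0xD8 = 11011000 → 2-byte char #3 = D8 B6.
Offset 9: leading byte 0xF3 = 11110011 → 4-byte char #4 = F3 99 9A AD.
Leading byte 0xF3 = 11110011 matches 11110xxx → 4-byte sequence.
Byte 1: 0xF3 = 11110011, payload 011 (3 bits).
Byte 2: 0x99 = 10011001 (10xxxxxx ✓), payload 011001.
Byte 3: 0x9A = 10011010 (10xxxxxx ✓), payload 011010.
Byte 4: 0xAD = 10101101 (10xxxxxx ✓), payload 101101.
Concatenate: 011011001011010101101 = 0xD96AD (21 bits → U+D96AD).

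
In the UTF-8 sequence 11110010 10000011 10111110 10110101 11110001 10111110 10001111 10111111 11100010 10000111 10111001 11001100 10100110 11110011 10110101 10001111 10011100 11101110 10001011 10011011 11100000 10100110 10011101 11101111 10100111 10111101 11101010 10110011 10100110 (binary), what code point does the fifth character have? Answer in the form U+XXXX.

U+F53DC

Offset 0: leading byte 0xF2 = 11110010 → 4-byte char #1 = F2 83 BE B5.
Offset 4: leading byte 0xF1 = 11110001 → 4-byte char #2 = F1 BE 8F BF.
Offset 8: leading byte 0xE2 = 11100010 → 3-byte char #3 = E2 87 B9.
Offset 11: leading byte 0xCC = 11001100 → 2-byte char #4 = CC A6.
Offset 13: leading byte 0xF3 = 11110011 → 4-byte char #5 = F3 B5 8F 9C.
Leading byte 0xF3 = 11110011 matches 11110xxx → 4-byte sequence.
Byte 1: 0xF3 = 11110011, payload 011 (3 bits).
Byte 2: 0xB5 = 10110101 (10xxxxxx ✓), payload 110101.
Byte 3: 0x8F = 10001111 (10xxxxxx ✓), payload 001111.
Byte 4: 0x9C = 10011100 (10xxxxxx ✓), payload 011100.
Concatenate: 011110101001111011100 = 0xF53DC (21 bits → U+F53DC).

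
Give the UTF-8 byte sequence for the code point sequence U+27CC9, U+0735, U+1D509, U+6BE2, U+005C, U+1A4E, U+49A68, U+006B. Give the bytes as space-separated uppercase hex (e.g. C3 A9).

U+27CC9: 4-byte form → F0 A7 B3 89.
U+0735: 2-byte form → DC B5.
U+1D509: 4-byte form → F0 9D 94 89.
U+6BE2: 3-byte form → E6 AF A2.
U+005C: 1-byte form → 5C.
U+1A4E: 3-byte form → E1 A9 8E.
U+49A68: 4-byte form → F1 89 A9 A8.
U+006B: 1-byte form → 6B.
Concatenated (22 bytes): F0 A7 B3 89 DC B5 F0 9D 94 89 E6 AF A2 5C E1 A9 8E F1 89 A9 A8 6B.

F0 A7 B3 89 DC B5 F0 9D 94 89 E6 AF A2 5C E1 A9 8E F1 89 A9 A8 6B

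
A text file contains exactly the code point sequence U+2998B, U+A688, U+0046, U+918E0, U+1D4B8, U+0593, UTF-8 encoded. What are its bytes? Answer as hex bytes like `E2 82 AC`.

F0 A9 A6 8B EA 9A 88 46 F2 91 A3 A0 F0 9D 92 B8 D6 93

U+2998B: 4-byte form → F0 A9 A6 8B.
U+A688: 3-byte form → EA 9A 88.
U+0046: 1-byte form → 46.
U+918E0: 4-byte form → F2 91 A3 A0.
U+1D4B8: 4-byte form → F0 9D 92 B8.
U+0593: 2-byte form → D6 93.
Concatenated (18 bytes): F0 A9 A6 8B EA 9A 88 46 F2 91 A3 A0 F0 9D 92 B8 D6 93.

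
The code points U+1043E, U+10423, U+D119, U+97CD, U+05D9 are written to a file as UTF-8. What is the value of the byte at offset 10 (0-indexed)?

U+1043E → 4-byte form F0 90 90 BE at offsets 0–3.
U+10423 → 4-byte form F0 90 90 A3 at offsets 4–7.
U+D119 → 3-byte form ED 84 99 at offsets 8–10.
Offset 10 falls in char 3's range; it's byte 3 of ED 84 99 = 0x99.

0x99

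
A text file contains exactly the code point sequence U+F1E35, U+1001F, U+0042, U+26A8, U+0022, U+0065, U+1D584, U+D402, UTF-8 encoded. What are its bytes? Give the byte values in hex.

F3 B1 B8 B5 F0 90 80 9F 42 E2 9A A8 22 65 F0 9D 96 84 ED 90 82

U+F1E35: 4-byte form → F3 B1 B8 B5.
U+1001F: 4-byte form → F0 90 80 9F.
U+0042: 1-byte form → 42.
U+26A8: 3-byte form → E2 9A A8.
U+0022: 1-byte form → 22.
U+0065: 1-byte form → 65.
U+1D584: 4-byte form → F0 9D 96 84.
U+D402: 3-byte form → ED 90 82.
Concatenated (21 bytes): F3 B1 B8 B5 F0 90 80 9F 42 E2 9A A8 22 65 F0 9D 96 84 ED 90 82.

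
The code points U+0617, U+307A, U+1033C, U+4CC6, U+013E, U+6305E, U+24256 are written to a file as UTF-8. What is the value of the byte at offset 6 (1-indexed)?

1-indexed offset 6 is 0-indexed offset 5.
U+0617 → 2-byte form D8 97 at offsets 0–1.
U+307A → 3-byte form E3 81 BA at offsets 2–4.
U+1033C → 4-byte form F0 90 8C BC at offsets 5–8.
Offset 5 falls in char 3's range; it's byte 1 of F0 90 8C BC = 0xF0.

0xF0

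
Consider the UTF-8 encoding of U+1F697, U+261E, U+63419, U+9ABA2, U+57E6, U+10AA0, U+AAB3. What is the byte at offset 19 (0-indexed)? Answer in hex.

0x90

U+1F697 → 4-byte form F0 9F 9A 97 at offsets 0–3.
U+261E → 3-byte form E2 98 9E at offsets 4–6.
U+63419 → 4-byte form F1 A3 90 99 at offsets 7–10.
U+9ABA2 → 4-byte form F2 9A AE A2 at offsets 11–14.
U+57E6 → 3-byte form E5 9F A6 at offsets 15–17.
U+10AA0 → 4-byte form F0 90 AA A0 at offsets 18–21.
Offset 19 falls in char 6's range; it's byte 2 of F0 90 AA A0 = 0x90.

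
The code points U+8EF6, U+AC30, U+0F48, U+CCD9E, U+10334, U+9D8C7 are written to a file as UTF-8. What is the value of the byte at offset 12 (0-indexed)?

0x9E

U+8EF6 → 3-byte form E8 BB B6 at offsets 0–2.
U+AC30 → 3-byte form EA B0 B0 at offsets 3–5.
U+0F48 → 3-byte form E0 BD 88 at offsets 6–8.
U+CCD9E → 4-byte form F3 8C B6 9E at offsets 9–12.
Offset 12 falls in char 4's range; it's byte 4 of F3 8C B6 9E = 0x9E.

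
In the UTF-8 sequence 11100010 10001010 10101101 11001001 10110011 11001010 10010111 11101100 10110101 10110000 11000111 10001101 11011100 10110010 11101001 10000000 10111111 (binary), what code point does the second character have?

Offset 0: leading byte 0xE2 = 11100010 → 3-byte char #1 = E2 8A AD.
Offset 3: leading byte 0xC9 = 11001001 → 2-byte char #2 = C9 B3.
Leading byte 0xC9 = 11001001 matches 110xxxxx → 2-byte sequence.
Byte 1: 0xC9 = 11001001, payload 01001 (5 bits).
Byte 2: 0xB3 = 10110011 (10xxxxxx ✓), payload 110011.
Concatenate: 01001110011 = 0x273 (11 bits → U+0273).

U+0273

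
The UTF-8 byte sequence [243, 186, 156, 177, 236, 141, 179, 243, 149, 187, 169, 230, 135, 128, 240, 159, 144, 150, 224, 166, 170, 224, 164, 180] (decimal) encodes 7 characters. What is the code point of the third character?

U+D5EE9

Offset 0: leading byte 0xF3 = 11110011 → 4-byte char #1 = F3 BA 9C B1.
Offset 4: leading byte 0xEC = 11101100 → 3-byte char #2 = EC 8D B3.
Offset 7: leading byte 0xF3 = 11110011 → 4-byte char #3 = F3 95 BB A9.
Leading byte 0xF3 = 11110011 matches 11110xxx → 4-byte sequence.
Byte 1: 0xF3 = 11110011, payload 011 (3 bits).
Byte 2: 0x95 = 10010101 (10xxxxxx ✓), payload 010101.
Byte 3: 0xBB = 10111011 (10xxxxxx ✓), payload 111011.
Byte 4: 0xA9 = 10101001 (10xxxxxx ✓), payload 101001.
Concatenate: 011010101111011101001 = 0xD5EE9 (21 bits → U+D5EE9).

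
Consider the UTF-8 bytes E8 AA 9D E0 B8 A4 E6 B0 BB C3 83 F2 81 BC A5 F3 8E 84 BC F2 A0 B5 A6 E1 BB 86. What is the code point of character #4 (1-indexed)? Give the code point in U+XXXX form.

U+00C3

Offset 0: leading byte 0xE8 = 11101000 → 3-byte char #1 = E8 AA 9D.
Offset 3: leading byte 0xE0 = 11100000 → 3-byte char #2 = E0 B8 A4.
Offset 6: leading byte 0xE6 = 11100110 → 3-byte char #3 = E6 B0 BB.
Offset 9: leading byte 0xC3 = 11000011 → 2-byte char #4 = C3 83.
Leading byte 0xC3 = 11000011 matches 110xxxxx → 2-byte sequence.
Byte 1: 0xC3 = 11000011, payload 00011 (5 bits).
Byte 2: 0x83 = 10000011 (10xxxxxx ✓), payload 000011.
Concatenate: 00011000011 = 0xC3 (11 bits → U+00C3).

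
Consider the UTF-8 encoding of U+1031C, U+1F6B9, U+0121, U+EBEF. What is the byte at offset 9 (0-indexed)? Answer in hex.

U+1031C → 4-byte form F0 90 8C 9C at offsets 0–3.
U+1F6B9 → 4-byte form F0 9F 9A B9 at offsets 4–7.
U+0121 → 2-byte form C4 A1 at offsets 8–9.
Offset 9 falls in char 3's range; it's byte 2 of C4 A1 = 0xA1.

0xA1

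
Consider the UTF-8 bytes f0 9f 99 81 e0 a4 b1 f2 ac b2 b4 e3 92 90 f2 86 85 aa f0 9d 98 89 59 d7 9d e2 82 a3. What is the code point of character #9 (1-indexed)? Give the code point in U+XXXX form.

U+20A3

Offset 0: leading byte 0xF0 = 11110000 → 4-byte char #1 = F0 9F 99 81.
Offset 4: leading byte 0xE0 = 11100000 → 3-byte char #2 = E0 A4 B1.
Offset 7: leading byte 0xF2 = 11110010 → 4-byte char #3 = F2 AC B2 B4.
Offset 11: leading byte 0xE3 = 11100011 → 3-byte char #4 = E3 92 90.
Offset 14: leading byte 0xF2 = 11110010 → 4-byte char #5 = F2 86 85 AA.
Offset 18: leading byte 0xF0 = 11110000 → 4-byte char #6 = F0 9D 98 89.
Offset 22: leading byte 0x59 = 01011001 → 1-byte char #7 = 59.
Offset 23: leading byte 0xD7 = 11010111 → 2-byte char #8 = D7 9D.
Offset 25: leading byte 0xE2 = 11100010 → 3-byte char #9 = E2 82 A3.
Leading byte 0xE2 = 11100010 matches 1110xxxx → 3-byte sequence.
Byte 1: 0xE2 = 11100010, payload 0010 (4 bits).
Byte 2: 0x82 = 10000010 (10xxxxxx ✓), payload 000010.
Byte 3: 0xA3 = 10100011 (10xxxxxx ✓), payload 100011.
Concatenate: 0010000010100011 = 0x20A3 (16 bits → U+20A3).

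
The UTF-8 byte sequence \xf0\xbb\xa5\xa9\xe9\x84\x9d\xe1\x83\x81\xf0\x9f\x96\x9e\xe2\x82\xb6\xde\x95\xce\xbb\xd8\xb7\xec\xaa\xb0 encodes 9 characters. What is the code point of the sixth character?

Offset 0: leading byte 0xF0 = 11110000 → 4-byte char #1 = F0 BB A5 A9.
Offset 4: leading byte 0xE9 = 11101001 → 3-byte char #2 = E9 84 9D.
Offset 7: leading byte 0xE1 = 11100001 → 3-byte char #3 = E1 83 81.
Offset 10: leading byte 0xF0 = 11110000 → 4-byte char #4 = F0 9F 96 9E.
Offset 14: leading byte 0xE2 = 11100010 → 3-byte char #5 = E2 82 B6.
Offset 17: leading byte 0xDE = 11011110 → 2-byte char #6 = DE 95.
Leading byte 0xDE = 11011110 matches 110xxxxx → 2-byte sequence.
Byte 1: 0xDE = 11011110, payload 11110 (5 bits).
Byte 2: 0x95 = 10010101 (10xxxxxx ✓), payload 010101.
Concatenate: 11110010101 = 0x795 (11 bits → U+0795).

U+0795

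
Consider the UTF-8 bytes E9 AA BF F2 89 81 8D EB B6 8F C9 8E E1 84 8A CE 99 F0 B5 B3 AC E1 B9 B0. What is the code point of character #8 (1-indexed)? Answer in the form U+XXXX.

Offset 0: leading byte 0xE9 = 11101001 → 3-byte char #1 = E9 AA BF.
Offset 3: leading byte 0xF2 = 11110010 → 4-byte char #2 = F2 89 81 8D.
Offset 7: leading byte 0xEB = 11101011 → 3-byte char #3 = EB B6 8F.
Offset 10: leading byte 0xC9 = 11001001 → 2-byte char #4 = C9 8E.
Offset 12: leading byte 0xE1 = 11100001 → 3-byte char #5 = E1 84 8A.
Offset 15: leading byte 0xCE = 11001110 → 2-byte char #6 = CE 99.
Offset 17: leading byte 0xF0 = 11110000 → 4-byte char #7 = F0 B5 B3 AC.
Offset 21: leading byte 0xE1 = 11100001 → 3-byte char #8 = E1 B9 B0.
Leading byte 0xE1 = 11100001 matches 1110xxxx → 3-byte sequence.
Byte 1: 0xE1 = 11100001, payload 0001 (4 bits).
Byte 2: 0xB9 = 10111001 (10xxxxxx ✓), payload 111001.
Byte 3: 0xB0 = 10110000 (10xxxxxx ✓), payload 110000.
Concatenate: 0001111001110000 = 0x1E70 (16 bits → U+1E70).

U+1E70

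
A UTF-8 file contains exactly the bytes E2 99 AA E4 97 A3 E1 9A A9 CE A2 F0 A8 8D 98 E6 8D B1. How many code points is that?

6

Byte at offset 0: 0xE2 = 11100010 → 3-byte char (#1). Advance 3.
Byte at offset 3: 0xE4 = 11100100 → 3-byte char (#2). Advance 3.
Byte at offset 6: 0xE1 = 11100001 → 3-byte char (#3). Advance 3.
Byte at offset 9: 0xCE = 11001110 → 2-byte char (#4). Advance 2.
Byte at offset 11: 0xF0 = 11110000 → 4-byte char (#5). Advance 4.
Byte at offset 15: 0xE6 = 11100110 → 3-byte char (#6). Advance 3.
Reached end at offset 18 after 6 code points.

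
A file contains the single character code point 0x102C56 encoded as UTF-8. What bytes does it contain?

U+102C56 = 0x102C56 = 1059926 decimal. In range U+10000–U+10FFFF → 4-byte form: 11110xxx 10xxxxxx 10xxxxxx 10xxxxxx.
Binary (21 bits): 100000010110001010110.
Split 3+6+6+6: 100 | 000010 | 110001 | 010110.
Byte 1: 11110100 = 0xF4.
Byte 2: 10000010 = 0x82.
Byte 3: 10110001 = 0xB1.
Byte 4: 10010110 = 0x96.

F4 82 B1 96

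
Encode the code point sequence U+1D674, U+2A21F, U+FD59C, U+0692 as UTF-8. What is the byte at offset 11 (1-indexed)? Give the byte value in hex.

1-indexed offset 11 is 0-indexed offset 10.
U+1D674 → 4-byte form F0 9D 99 B4 at offsets 0–3.
U+2A21F → 4-byte form F0 AA 88 9F at offsets 4–7.
U+FD59C → 4-byte form F3 BD 96 9C at offsets 8–11.
Offset 10 falls in char 3's range; it's byte 3 of F3 BD 96 9C = 0x96.

0x96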